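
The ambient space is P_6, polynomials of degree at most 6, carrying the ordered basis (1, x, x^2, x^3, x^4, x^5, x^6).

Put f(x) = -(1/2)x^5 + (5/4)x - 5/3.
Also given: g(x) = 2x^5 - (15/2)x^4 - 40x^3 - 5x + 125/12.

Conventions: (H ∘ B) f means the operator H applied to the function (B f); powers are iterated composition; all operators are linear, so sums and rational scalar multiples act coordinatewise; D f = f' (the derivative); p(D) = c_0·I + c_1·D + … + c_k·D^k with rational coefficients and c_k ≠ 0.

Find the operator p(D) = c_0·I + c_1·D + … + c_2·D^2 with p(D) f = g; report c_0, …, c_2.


c_0 = -4, c_1 = 3, c_2 = 4

D^0 f = -(1/2)x^5 + (5/4)x - 5/3
D^1 f = -(5/2)x^4 + 5/4
D^2 f = -10x^3
matching coefficients of g against c_0 f + c_1 Df + … from the top degree down determines the c_i
solution: c_0 = -4, c_1 = 3, c_2 = 4


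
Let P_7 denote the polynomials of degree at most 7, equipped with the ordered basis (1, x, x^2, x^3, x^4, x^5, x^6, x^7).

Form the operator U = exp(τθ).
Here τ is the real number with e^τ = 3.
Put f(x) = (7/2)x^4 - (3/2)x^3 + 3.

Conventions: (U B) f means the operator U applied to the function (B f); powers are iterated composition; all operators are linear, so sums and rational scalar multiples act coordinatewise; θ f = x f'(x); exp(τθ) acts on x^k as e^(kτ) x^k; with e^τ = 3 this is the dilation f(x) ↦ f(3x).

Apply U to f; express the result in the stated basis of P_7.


the result is g(x) = (567/2)x^4 - (81/2)x^3 + 3

exp(τθ) x^k = e^(kτ) x^k; with e^τ = 3 this sends x^k to 3^k x^k
x^3 ↦ 27 x^3
x^4 ↦ 81 x^4
applying this coordinatewise to f: exp(τθ) f = (567/2)x^4 - (81/2)x^3 + 3


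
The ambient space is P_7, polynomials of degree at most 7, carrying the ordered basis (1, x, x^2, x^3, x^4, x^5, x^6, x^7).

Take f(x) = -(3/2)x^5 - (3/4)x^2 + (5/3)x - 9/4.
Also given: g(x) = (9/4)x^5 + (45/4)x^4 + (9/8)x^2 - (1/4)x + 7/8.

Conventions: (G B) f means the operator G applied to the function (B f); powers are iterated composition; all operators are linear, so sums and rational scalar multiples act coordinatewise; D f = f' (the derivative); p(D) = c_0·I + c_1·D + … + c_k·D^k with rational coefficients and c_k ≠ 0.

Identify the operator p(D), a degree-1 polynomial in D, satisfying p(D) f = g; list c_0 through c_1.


D^0 f = -(3/2)x^5 - (3/4)x^2 + (5/3)x - 9/4
D^1 f = -(15/2)x^4 - (3/2)x + 5/3
matching coefficients of g against c_0 f + c_1 Df + … from the top degree down determines the c_i
solution: c_0 = -3/2, c_1 = -3/2

p(D) = -(3/2)·I − (3/2)·D, i.e. c_0 = -3/2, c_1 = -3/2


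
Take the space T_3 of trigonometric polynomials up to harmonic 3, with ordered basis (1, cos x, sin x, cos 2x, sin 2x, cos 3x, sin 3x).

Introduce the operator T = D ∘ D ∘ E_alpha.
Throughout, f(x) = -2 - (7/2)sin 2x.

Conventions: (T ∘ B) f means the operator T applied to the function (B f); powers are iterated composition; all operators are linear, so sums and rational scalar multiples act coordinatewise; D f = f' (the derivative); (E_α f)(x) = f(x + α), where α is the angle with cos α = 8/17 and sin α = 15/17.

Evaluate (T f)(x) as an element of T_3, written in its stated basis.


g(x) = (3360/289)cos 2x - (2254/289)sin 2x

E_alpha f = -2 - (840/289)cos 2x + (1127/578)sin 2x
D E_alpha f = (1127/289)cos 2x + (1680/289)sin 2x
D D E_alpha f = (3360/289)cos 2x - (2254/289)sin 2x


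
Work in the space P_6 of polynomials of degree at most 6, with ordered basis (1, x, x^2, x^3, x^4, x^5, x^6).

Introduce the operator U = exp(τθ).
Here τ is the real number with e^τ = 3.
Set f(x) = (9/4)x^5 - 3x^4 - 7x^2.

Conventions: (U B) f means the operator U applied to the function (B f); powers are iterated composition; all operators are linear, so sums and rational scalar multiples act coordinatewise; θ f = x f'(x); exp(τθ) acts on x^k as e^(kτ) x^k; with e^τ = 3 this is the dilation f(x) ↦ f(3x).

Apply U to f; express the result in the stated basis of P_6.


exp(τθ) x^k = e^(kτ) x^k; with e^τ = 3 this sends x^k to 3^k x^k
x^2 ↦ 9 x^2
x^4 ↦ 81 x^4
x^5 ↦ 243 x^5
applying this coordinatewise to f: exp(τθ) f = (2187/4)x^5 - 243x^4 - 63x^2

the image equals g(x) = (2187/4)x^5 - 243x^4 - 63x^2


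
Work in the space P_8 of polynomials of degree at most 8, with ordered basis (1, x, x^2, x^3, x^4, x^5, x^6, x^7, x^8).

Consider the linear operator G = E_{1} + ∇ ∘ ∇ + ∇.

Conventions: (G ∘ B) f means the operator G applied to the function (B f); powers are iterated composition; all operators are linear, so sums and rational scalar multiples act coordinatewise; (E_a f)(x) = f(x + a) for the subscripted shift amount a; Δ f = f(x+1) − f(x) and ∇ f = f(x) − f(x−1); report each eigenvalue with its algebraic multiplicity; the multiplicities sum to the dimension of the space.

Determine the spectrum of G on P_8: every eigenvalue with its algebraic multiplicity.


image of 1: 1
image of x: x + 2
image of x^2: x^2 + 4x + 2
image of x^3: x^3 + 6x^2 + 6x - 4
image of x^4: x^4 + 8x^3 + 12x^2 - 16x + 14
image of x^5: x^5 + 10x^4 + 20x^3 - 40x^2 + 70x - 28
image of x^6: x^6 + 12x^5 + 30x^4 - 80x^3 + 210x^2 - 168x + 62
image of x^7: x^7 + 14x^6 + 42x^5 - 140x^4 + 490x^3 - 588x^2 + 434x - 124
image of x^8: x^8 + 16x^7 + 56x^6 - 224x^5 + 980x^4 - 1568x^3 + 1736x^2 - 992x + 254
the matrix is upper triangular; its diagonal is (1, 1, 1, 1, 1, 1, 1, 1, 1)
for a triangular matrix the eigenvalues are the diagonal entries, with algebraic multiplicity their repetition count

λ = 1 (multiplicity 9)


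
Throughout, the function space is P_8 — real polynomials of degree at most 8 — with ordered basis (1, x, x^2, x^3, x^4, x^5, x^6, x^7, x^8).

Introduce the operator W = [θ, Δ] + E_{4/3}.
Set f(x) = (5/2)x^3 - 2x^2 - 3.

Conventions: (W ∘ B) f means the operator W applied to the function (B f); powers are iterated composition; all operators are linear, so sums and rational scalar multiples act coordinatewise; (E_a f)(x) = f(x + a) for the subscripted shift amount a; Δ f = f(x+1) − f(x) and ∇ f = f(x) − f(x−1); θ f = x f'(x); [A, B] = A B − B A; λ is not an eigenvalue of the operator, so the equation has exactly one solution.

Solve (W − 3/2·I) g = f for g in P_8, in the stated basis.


the image equals g(x) = -5x^3 - 6x^2 - (4/3)x + 380/27

write g with unknown coordinates in the stated basis and equate coefficients in (W − 3/2·I) g = f
solving from the highest basis element down gives g = -5x^3 - 6x^2 - (4/3)x + 380/27
check: W g = -5x^3 - 11x^2 - 2x + 163/9
so W g − 3/2·g = (5/2)x^3 - 2x^2 - 3 = f ✓


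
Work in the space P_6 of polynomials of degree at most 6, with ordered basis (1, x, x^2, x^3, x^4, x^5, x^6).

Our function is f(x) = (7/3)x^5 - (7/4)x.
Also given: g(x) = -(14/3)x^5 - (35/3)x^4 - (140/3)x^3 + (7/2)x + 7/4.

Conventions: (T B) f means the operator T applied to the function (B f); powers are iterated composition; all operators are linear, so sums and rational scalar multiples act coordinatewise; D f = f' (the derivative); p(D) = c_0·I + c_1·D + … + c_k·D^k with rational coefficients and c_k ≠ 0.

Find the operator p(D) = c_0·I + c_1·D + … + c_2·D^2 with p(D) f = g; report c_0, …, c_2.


D^0 f = (7/3)x^5 - (7/4)x
D^1 f = (35/3)x^4 - 7/4
D^2 f = (140/3)x^3
matching coefficients of g against c_0 f + c_1 Df + … from the top degree down determines the c_i
solution: c_0 = -2, c_1 = -1, c_2 = -1

p(D) = -2·I − D − D^2, i.e. c_0 = -2, c_1 = -1, c_2 = -1


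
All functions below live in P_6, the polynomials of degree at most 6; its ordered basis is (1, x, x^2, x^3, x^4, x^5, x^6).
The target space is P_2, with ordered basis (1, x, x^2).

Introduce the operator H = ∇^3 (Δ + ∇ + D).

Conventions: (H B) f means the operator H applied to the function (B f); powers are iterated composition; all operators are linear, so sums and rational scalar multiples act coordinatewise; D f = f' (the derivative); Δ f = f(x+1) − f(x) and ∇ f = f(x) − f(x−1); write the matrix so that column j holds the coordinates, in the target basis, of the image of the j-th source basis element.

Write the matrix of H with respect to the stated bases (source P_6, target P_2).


the matrix is [[0, 0, 0, 0, 72, -540, 2940]; [0, 0, 0, 0, 0, 360, -3240]; [0, 0, 0, 0, 0, 0, 1080]] (rows listed top to bottom)

image of 1: 0
image of x: 0
image of x^2: 0
image of x^3: 0
image of x^4: 72
image of x^5: 360x - 540
image of x^6: 1080x^2 - 3240x + 2940
each image's coordinates form column j of the matrix


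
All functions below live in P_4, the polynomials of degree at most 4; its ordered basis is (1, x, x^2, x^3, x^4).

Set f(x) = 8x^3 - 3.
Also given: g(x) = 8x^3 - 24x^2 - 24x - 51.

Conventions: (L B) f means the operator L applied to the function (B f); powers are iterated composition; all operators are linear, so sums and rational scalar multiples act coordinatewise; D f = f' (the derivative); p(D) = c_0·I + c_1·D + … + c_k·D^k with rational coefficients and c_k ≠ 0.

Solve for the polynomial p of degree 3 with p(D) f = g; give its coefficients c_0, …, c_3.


D^0 f = 8x^3 - 3
D^1 f = 24x^2
D^2 f = 48x
D^3 f = 48
matching coefficients of g against c_0 f + c_1 Df + … from the top degree down determines the c_i
solution: c_0 = 1, c_1 = -1, c_2 = -1/2, c_3 = -1

c_0 = 1, c_1 = -1, c_2 = -1/2, c_3 = -1


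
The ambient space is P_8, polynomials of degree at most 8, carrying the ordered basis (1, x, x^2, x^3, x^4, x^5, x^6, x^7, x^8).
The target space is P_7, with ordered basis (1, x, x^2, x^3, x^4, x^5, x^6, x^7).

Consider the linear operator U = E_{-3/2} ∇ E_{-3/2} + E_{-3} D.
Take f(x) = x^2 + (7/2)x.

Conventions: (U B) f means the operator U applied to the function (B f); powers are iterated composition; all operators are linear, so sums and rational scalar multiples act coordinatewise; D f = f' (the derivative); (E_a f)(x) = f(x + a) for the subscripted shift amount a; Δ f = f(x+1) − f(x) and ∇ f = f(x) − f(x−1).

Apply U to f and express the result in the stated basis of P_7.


E_{-3/2} f = x^2 + (1/2)x - 3
∇ E_{-3/2} f = 2x - 1/2
E_{-3/2} ∇ E_{-3/2} f = 2x - 7/2
D f = 2x + 7/2
E_{-3} D f = 2x - 5/2
(E_{-3/2} ∇ E_{-3/2} + E_{-3} D) f = 4x - 6

the result is g(x) = 4x - 6


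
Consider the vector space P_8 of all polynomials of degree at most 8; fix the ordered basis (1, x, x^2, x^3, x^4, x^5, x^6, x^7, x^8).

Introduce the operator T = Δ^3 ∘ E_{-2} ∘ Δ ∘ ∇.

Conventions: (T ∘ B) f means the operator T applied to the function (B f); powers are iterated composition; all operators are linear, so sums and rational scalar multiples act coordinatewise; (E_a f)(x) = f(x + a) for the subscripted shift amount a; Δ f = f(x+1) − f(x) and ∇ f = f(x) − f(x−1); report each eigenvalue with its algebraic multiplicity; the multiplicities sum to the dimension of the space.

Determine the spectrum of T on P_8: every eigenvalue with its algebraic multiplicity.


λ = 0 (multiplicity 9)

image of 1: 0
image of x: 0
image of x^2: 0
image of x^3: 0
image of x^4: 0
image of x^5: 120
image of x^6: 720x - 360
image of x^7: 2520x^2 - 2520x + 1680
image of x^8: 6720x^3 - 10080x^2 + 13440x - 5040
the matrix is upper triangular; its diagonal is (0, 0, 0, 0, 0, 0, 0, 0, 0)
for a triangular matrix the eigenvalues are the diagonal entries, with algebraic multiplicity their repetition count


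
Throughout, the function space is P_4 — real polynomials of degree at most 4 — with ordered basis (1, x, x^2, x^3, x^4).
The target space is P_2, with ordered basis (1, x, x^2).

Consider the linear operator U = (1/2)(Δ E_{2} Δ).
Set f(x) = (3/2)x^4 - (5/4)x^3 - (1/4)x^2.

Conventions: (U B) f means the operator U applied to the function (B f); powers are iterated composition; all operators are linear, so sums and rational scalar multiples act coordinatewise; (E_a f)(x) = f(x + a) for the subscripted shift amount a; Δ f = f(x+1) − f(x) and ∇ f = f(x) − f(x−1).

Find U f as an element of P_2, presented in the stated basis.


the result is g(x) = 9x^2 + (201/4)x + 71

Δ f = 6x^3 + (21/4)x^2 + (7/4)x
E_{2} Δ f = 6x^3 + (165/4)x^2 + (379/4)x + 145/2
Δ E_{2} Δ f = 18x^2 + (201/2)x + 142
((1/2)(Δ E_{2} Δ)) f = 9x^2 + (201/4)x + 71


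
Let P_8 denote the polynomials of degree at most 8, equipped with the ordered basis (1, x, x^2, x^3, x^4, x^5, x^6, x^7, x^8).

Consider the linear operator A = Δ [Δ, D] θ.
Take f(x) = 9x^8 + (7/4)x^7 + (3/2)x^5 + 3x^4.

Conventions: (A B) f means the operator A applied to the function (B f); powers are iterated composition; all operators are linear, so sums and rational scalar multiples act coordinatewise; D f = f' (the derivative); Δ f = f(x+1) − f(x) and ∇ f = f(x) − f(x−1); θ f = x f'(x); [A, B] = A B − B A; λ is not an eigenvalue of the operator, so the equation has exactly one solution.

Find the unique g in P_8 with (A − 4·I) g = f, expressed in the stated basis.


write g with unknown coordinates in the stated basis and equate coefficients in (A − 4·I) g = f
solving from the highest basis element down gives g = -(9/4)x^8 - (7/16)x^7 - (3/8)x^5 - (3/4)x^4
check: A g = 0
so A g − 4·g = 9x^8 + (7/4)x^7 + (3/2)x^5 + 3x^4 = f ✓

the image equals g(x) = -(9/4)x^8 - (7/16)x^7 - (3/8)x^5 - (3/4)x^4


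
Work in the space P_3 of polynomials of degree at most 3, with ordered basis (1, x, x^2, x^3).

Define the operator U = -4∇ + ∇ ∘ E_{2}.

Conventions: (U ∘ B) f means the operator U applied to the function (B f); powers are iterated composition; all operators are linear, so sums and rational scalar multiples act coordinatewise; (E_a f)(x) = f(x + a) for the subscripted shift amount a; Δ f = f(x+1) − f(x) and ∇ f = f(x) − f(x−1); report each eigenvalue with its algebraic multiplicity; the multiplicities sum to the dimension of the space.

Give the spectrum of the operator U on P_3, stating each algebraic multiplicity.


image of 1: 0
image of x: -3
image of x^2: -6x + 7
image of x^3: -9x^2 + 21x + 3
the matrix is upper triangular; its diagonal is (0, 0, 0, 0)
for a triangular matrix the eigenvalues are the diagonal entries, with algebraic multiplicity their repetition count

λ = 0 (multiplicity 4)


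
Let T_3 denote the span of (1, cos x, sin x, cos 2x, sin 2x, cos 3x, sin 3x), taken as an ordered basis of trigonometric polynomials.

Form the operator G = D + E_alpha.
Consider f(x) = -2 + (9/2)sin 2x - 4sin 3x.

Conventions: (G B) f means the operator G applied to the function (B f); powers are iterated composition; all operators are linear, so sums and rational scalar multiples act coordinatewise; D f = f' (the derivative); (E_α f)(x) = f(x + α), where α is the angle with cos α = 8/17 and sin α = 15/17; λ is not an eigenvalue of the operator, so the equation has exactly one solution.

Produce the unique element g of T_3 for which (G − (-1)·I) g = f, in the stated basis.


g(x) = -1 - (3681/2372)cos 2x + (144/593)sin 2x + (56976/41297)cos 3x - (100/41297)sin 3x

write g with unknown coordinates in the stated basis and equate coefficients in (G − (-1)·I) g = f
solving from the highest basis element down gives g = -1 - (3681/2372)cos 2x + (144/593)sin 2x + (56976/41297)cos 3x - (100/41297)sin 3x
check: G g = -1 + (3681/2372)cos 2x + (5049/1186)sin 2x - (56976/41297)cos 3x - (165088/41297)sin 3x
so G g − (-1)·g = -2 + (9/2)sin 2x - 4sin 3x = f ✓


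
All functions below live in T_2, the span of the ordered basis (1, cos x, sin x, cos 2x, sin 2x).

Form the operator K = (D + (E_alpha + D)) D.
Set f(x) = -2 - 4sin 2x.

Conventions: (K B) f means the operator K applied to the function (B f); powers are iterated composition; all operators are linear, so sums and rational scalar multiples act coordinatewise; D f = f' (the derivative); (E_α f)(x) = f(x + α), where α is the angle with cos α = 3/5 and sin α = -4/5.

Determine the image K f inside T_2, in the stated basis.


D f = -8cos 2x
D D f = 16sin 2x
E_alpha D f = (56/25)cos 2x - (192/25)sin 2x
D D f = 16sin 2x
(E_alpha + D) D f = (56/25)cos 2x + (208/25)sin 2x
(D + (E_alpha + D)) D f = (56/25)cos 2x + (608/25)sin 2x

g(x) = (56/25)cos 2x + (608/25)sin 2x


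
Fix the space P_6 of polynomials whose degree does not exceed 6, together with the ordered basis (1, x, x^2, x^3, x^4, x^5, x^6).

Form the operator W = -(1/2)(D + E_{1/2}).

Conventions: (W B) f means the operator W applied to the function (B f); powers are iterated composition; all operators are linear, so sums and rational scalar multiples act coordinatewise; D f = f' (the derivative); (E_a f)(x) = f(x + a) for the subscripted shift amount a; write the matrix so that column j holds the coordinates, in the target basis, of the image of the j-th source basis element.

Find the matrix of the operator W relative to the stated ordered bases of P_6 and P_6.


image of 1: -1/2
image of x: -(1/2)x - 3/4
image of x^2: -(1/2)x^2 - (3/2)x - 1/8
image of x^3: -(1/2)x^3 - (9/4)x^2 - (3/8)x - 1/16
image of x^4: -(1/2)x^4 - 3x^3 - (3/4)x^2 - (1/4)x - 1/32
image of x^5: -(1/2)x^5 - (15/4)x^4 - (5/4)x^3 - (5/8)x^2 - (5/32)x - 1/64
image of x^6: -(1/2)x^6 - (9/2)x^5 - (15/8)x^4 - (5/4)x^3 - (15/32)x^2 - (3/32)x - 1/128
each image's coordinates form column j of the matrix

the matrix is [[-1/2, -3/4, -1/8, -1/16, -1/32, -1/64, -1/128]; [0, -1/2, -3/2, -3/8, -1/4, -5/32, -3/32]; [0, 0, -1/2, -9/4, -3/4, -5/8, -15/32]; [0, 0, 0, -1/2, -3, -5/4, -5/4]; [0, 0, 0, 0, -1/2, -15/4, -15/8]; [0, 0, 0, 0, 0, -1/2, -9/2]; [0, 0, 0, 0, 0, 0, -1/2]] (rows listed top to bottom)


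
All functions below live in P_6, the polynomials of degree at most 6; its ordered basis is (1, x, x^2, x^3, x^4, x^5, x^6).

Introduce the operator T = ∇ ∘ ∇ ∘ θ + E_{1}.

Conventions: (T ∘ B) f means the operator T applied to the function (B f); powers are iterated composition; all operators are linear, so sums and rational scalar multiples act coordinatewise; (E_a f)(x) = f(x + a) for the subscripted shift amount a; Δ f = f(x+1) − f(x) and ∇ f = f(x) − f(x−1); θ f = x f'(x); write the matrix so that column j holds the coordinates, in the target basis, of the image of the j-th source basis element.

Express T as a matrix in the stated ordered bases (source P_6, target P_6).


the matrix is [[1, 1, 5, -17, 57, -149, 373]; [0, 1, 2, 21, -92, 355, -1074]; [0, 0, 1, 3, 54, -290, 1275]; [0, 0, 0, 1, 4, 110, -700]; [0, 0, 0, 0, 1, 5, 195]; [0, 0, 0, 0, 0, 1, 6]; [0, 0, 0, 0, 0, 0, 1]] (rows listed top to bottom)

image of 1: 1
image of x: x + 1
image of x^2: x^2 + 2x + 5
image of x^3: x^3 + 3x^2 + 21x - 17
image of x^4: x^4 + 4x^3 + 54x^2 - 92x + 57
image of x^5: x^5 + 5x^4 + 110x^3 - 290x^2 + 355x - 149
image of x^6: x^6 + 6x^5 + 195x^4 - 700x^3 + 1275x^2 - 1074x + 373
each image's coordinates form column j of the matrix


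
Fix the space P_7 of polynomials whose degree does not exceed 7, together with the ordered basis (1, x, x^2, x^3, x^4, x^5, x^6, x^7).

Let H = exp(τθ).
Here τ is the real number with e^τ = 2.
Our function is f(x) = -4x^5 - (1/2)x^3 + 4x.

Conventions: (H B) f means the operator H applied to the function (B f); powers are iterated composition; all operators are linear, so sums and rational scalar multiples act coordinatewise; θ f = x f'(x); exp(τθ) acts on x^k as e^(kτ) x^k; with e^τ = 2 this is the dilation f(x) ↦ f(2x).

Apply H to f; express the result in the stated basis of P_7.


exp(τθ) x^k = e^(kτ) x^k; with e^τ = 2 this sends x^k to 2^k x^k
x ↦ 2 x
x^3 ↦ 8 x^3
x^5 ↦ 32 x^5
applying this coordinatewise to f: exp(τθ) f = -128x^5 - 4x^3 + 8x

the result is g(x) = -128x^5 - 4x^3 + 8x


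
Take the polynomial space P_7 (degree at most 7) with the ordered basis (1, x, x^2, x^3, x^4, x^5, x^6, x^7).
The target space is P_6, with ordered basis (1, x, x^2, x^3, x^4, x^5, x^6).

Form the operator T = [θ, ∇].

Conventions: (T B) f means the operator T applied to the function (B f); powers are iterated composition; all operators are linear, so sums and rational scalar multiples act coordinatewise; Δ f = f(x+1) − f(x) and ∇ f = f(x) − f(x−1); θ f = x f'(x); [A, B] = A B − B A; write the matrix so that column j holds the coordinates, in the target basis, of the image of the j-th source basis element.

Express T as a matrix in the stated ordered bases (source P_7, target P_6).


the matrix is [[0, -1, 2, -3, 4, -5, 6, -7]; [0, 0, -2, 6, -12, 20, -30, 42]; [0, 0, 0, -3, 12, -30, 60, -105]; [0, 0, 0, 0, -4, 20, -60, 140]; [0, 0, 0, 0, 0, -5, 30, -105]; [0, 0, 0, 0, 0, 0, -6, 42]; [0, 0, 0, 0, 0, 0, 0, -7]] (rows listed top to bottom)

image of 1: 0
image of x: -1
image of x^2: -2x + 2
image of x^3: -3x^2 + 6x - 3
image of x^4: -4x^3 + 12x^2 - 12x + 4
image of x^5: -5x^4 + 20x^3 - 30x^2 + 20x - 5
image of x^6: -6x^5 + 30x^4 - 60x^3 + 60x^2 - 30x + 6
image of x^7: -7x^6 + 42x^5 - 105x^4 + 140x^3 - 105x^2 + 42x - 7
each image's coordinates form column j of the matrix


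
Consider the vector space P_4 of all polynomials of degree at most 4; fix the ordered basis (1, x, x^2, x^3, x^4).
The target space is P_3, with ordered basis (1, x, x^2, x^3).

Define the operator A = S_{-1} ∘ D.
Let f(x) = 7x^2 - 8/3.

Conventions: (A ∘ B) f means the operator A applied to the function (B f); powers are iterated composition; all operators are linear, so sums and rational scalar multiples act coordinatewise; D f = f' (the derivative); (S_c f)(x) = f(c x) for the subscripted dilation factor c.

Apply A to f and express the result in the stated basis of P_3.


D f = 14x
S_{-1} D f = -14x

the image equals g(x) = -14x


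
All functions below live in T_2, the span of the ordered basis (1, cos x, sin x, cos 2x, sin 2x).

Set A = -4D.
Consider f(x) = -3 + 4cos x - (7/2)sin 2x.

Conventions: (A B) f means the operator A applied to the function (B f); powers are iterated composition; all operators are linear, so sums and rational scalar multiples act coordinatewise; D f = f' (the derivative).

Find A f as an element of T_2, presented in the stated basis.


g(x) = 16sin x + 28cos 2x

D f = -4sin x - 7cos 2x
(-4D) f = 16sin x + 28cos 2x


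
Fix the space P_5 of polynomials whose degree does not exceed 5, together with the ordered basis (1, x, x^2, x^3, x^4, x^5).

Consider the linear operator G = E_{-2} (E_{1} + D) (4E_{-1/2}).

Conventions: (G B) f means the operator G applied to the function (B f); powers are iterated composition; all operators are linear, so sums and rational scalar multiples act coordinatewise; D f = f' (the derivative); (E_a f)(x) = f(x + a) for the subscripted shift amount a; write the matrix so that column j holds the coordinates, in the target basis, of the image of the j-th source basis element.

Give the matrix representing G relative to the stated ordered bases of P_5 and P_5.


image of 1: 4
image of x: 4x - 2
image of x^2: 4x^2 - 4x - 11
image of x^3: 4x^3 - 6x^2 - 33x + 123/2
image of x^4: 4x^4 - 8x^3 - 66x^2 + 246x - 919/4
image of x^5: 4x^5 - 10x^4 - 110x^3 + 615x^2 - (4595/4)x + 6007/8
each image's coordinates form column j of the matrix

the matrix is [[4, -2, -11, 123/2, -919/4, 6007/8]; [0, 4, -4, -33, 246, -4595/4]; [0, 0, 4, -6, -66, 615]; [0, 0, 0, 4, -8, -110]; [0, 0, 0, 0, 4, -10]; [0, 0, 0, 0, 0, 4]] (rows listed top to bottom)


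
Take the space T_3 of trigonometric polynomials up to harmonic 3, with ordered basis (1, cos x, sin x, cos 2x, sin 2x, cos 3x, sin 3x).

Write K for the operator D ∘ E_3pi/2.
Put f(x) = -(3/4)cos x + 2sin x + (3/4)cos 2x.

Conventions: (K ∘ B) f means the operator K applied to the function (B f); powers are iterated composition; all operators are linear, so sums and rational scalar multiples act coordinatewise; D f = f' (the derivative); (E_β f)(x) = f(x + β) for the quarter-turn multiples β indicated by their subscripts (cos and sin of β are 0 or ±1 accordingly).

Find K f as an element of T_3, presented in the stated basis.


g(x) = -(3/4)cos x + 2sin x + (3/2)sin 2x

E_3pi/2 f = -2cos x - (3/4)sin x - (3/4)cos 2x
D E_3pi/2 f = -(3/4)cos x + 2sin x + (3/2)sin 2x


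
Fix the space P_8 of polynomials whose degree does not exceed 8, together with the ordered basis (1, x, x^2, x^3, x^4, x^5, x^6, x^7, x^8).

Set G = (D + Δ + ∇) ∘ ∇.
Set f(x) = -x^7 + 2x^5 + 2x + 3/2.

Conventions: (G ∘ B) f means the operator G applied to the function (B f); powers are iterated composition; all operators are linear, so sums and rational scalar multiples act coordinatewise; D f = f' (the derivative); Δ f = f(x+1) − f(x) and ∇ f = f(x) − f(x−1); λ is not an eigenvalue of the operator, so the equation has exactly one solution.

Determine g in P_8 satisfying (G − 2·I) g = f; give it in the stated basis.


write g with unknown coordinates in the stated basis and equate coefficients in (G − 2·I) g = f
solving from the highest basis element down gives g = (1/2)x^7 + (61/2)x^5 - (315/4)x^4 + 1090x^3 - (11895/4)x^2 + 12874x - 30363/2
check: G g = 63x^5 - (315/2)x^4 + 2180x^3 - (11895/2)x^2 + 25750x - 60723/2
so G g − 2·g = -x^7 + 2x^5 + 2x + 3/2 = f ✓

the result is g(x) = (1/2)x^7 + (61/2)x^5 - (315/4)x^4 + 1090x^3 - (11895/4)x^2 + 12874x - 30363/2


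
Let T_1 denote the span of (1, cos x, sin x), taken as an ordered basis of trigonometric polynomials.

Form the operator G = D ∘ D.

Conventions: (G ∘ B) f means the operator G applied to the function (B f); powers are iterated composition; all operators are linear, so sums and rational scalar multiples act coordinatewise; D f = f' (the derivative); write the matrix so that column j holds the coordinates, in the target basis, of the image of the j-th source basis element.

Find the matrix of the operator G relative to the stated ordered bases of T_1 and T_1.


the matrix is [[0, 0, 0]; [0, -1, 0]; [0, 0, -1]] (rows listed top to bottom)

image of 1: 0
image of cos x: -cos x
image of sin x: -sin x
each image's coordinates form column j of the matrix


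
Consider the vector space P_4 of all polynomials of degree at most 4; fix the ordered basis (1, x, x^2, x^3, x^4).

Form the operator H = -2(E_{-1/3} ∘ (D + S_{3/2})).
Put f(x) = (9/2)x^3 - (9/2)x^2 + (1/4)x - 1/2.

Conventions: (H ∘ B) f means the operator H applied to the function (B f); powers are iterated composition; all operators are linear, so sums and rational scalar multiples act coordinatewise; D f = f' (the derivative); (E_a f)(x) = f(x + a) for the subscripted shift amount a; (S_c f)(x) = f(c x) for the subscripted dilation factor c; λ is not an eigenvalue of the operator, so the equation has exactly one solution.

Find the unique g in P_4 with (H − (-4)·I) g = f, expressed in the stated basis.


the result is g(x) = -(18/11)x^3 + (72/11)x^2 + (425/44)x + 133/88

write g with unknown coordinates in the stated basis and equate coefficients in (H − (-4)·I) g = f
solving from the highest basis element down gives g = -(18/11)x^3 + (72/11)x^2 + (425/44)x + 133/88
check: H g = (243/22)x^3 - (675/22)x^2 - (1689/44)x - 72/11
so H g − (-4)·g = (9/2)x^3 - (9/2)x^2 + (1/4)x - 1/2 = f ✓


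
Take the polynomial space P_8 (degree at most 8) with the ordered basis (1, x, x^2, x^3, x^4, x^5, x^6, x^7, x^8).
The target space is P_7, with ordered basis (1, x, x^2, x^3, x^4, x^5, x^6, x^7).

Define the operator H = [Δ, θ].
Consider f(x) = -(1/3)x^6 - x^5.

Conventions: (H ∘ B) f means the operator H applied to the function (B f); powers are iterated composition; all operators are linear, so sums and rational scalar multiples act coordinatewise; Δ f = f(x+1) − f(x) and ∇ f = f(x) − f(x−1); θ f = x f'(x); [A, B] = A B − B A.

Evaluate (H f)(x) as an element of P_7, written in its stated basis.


the result is g(x) = -2x^5 - 15x^4 - 40x^3 - 50x^2 - 30x - 7

θ f = -2x^6 - 5x^5
Δ θ f = -12x^5 - 55x^4 - 90x^3 - 80x^2 - 37x - 7
Δ f = -2x^5 - 10x^4 - (50/3)x^3 - 15x^2 - 7x - 4/3
θ Δ f = -10x^5 - 40x^4 - 50x^3 - 30x^2 - 7x
[Δ, θ] f = -2x^5 - 15x^4 - 40x^3 - 50x^2 - 30x - 7


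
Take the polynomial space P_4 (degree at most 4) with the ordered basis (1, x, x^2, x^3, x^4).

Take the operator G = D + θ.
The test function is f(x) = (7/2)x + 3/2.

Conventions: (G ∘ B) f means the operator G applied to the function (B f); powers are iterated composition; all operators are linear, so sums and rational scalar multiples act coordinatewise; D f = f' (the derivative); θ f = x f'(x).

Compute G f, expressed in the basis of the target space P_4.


the result is g(x) = (7/2)x + 7/2

D f = 7/2
θ f = (7/2)x
(D + θ) f = (7/2)x + 7/2


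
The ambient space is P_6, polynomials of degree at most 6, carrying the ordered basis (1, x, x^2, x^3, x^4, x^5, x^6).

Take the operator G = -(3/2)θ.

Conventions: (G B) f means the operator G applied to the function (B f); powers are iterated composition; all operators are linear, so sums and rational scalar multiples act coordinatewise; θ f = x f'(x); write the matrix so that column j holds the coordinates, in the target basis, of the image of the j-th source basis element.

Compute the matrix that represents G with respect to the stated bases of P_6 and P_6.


image of 1: 0
image of x: -(3/2)x
image of x^2: -3x^2
image of x^3: -(9/2)x^3
image of x^4: -6x^4
image of x^5: -(15/2)x^5
image of x^6: -9x^6
each image's coordinates form column j of the matrix

the matrix is [[0, 0, 0, 0, 0, 0, 0]; [0, -3/2, 0, 0, 0, 0, 0]; [0, 0, -3, 0, 0, 0, 0]; [0, 0, 0, -9/2, 0, 0, 0]; [0, 0, 0, 0, -6, 0, 0]; [0, 0, 0, 0, 0, -15/2, 0]; [0, 0, 0, 0, 0, 0, -9]] (rows listed top to bottom)


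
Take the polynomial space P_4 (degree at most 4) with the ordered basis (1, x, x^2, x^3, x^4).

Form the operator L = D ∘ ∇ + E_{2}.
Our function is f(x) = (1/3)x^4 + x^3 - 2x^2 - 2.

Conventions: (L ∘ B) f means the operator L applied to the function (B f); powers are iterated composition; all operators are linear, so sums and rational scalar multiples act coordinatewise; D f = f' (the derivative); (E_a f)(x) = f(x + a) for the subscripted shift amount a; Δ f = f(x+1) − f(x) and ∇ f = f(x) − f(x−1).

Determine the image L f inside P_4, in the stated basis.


∇ f = (4/3)x^3 + x^2 - (17/3)x + 8/3
D ∇ f = 4x^2 + 2x - 17/3
E_{2} f = (1/3)x^4 + (11/3)x^3 + 12x^2 + (44/3)x + 10/3
(D ∘ ∇ + E_{2}) f = (1/3)x^4 + (11/3)x^3 + 16x^2 + (50/3)x - 7/3

g(x) = (1/3)x^4 + (11/3)x^3 + 16x^2 + (50/3)x - 7/3


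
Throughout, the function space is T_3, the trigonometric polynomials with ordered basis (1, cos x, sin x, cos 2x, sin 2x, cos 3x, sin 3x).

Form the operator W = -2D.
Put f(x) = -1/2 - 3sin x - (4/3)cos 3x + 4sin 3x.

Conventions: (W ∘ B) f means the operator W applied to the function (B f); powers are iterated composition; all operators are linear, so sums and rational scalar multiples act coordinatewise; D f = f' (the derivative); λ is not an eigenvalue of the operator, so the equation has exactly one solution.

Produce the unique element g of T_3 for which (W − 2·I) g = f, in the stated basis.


the image equals g(x) = 1/4 - (3/4)cos x + (3/4)sin x + (2/3)cos 3x

write g with unknown coordinates in the stated basis and equate coefficients in (W − 2·I) g = f
solving from the highest basis element down gives g = 1/4 - (3/4)cos x + (3/4)sin x + (2/3)cos 3x
check: W g = -(3/2)cos x - (3/2)sin x + 4sin 3x
so W g − 2·g = -1/2 - 3sin x - (4/3)cos 3x + 4sin 3x = f ✓


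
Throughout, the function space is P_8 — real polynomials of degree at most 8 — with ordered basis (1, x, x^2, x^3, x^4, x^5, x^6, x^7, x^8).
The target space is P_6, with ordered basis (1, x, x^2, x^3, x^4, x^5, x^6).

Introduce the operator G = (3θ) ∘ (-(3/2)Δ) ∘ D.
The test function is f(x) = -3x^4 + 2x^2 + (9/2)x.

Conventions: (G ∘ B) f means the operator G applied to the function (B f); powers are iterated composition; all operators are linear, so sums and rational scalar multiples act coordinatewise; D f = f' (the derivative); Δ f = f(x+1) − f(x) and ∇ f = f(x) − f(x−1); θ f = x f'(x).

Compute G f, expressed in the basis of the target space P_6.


g(x) = 324x^2 + 162x

D f = -12x^3 + 4x + 9/2
Δ D f = -36x^2 - 36x - 8
(-(3/2)Δ) D f = 54x^2 + 54x + 12
θ (-(3/2)Δ) D f = 108x^2 + 54x
(3θ) (-(3/2)Δ) D f = 324x^2 + 162x


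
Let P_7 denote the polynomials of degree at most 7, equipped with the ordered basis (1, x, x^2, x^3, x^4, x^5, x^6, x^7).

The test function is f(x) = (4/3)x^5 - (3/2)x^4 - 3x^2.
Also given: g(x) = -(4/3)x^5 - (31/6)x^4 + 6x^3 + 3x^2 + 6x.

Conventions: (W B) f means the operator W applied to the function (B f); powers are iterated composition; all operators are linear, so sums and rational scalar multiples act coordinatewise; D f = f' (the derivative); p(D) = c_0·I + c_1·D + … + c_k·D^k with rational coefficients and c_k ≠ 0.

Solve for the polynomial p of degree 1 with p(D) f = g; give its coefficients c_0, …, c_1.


p(D) = -I − D, i.e. c_0 = -1, c_1 = -1

D^0 f = (4/3)x^5 - (3/2)x^4 - 3x^2
D^1 f = (20/3)x^4 - 6x^3 - 6x
matching coefficients of g against c_0 f + c_1 Df + … from the top degree down determines the c_i
solution: c_0 = -1, c_1 = -1


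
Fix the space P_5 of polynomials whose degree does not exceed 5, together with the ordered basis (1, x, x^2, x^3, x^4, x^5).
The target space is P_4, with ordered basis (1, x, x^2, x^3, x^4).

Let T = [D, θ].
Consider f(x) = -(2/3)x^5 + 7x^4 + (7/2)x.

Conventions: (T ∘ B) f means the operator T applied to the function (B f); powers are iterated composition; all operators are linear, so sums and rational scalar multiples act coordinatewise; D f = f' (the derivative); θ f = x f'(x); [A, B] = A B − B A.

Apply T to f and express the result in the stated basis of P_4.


the image equals g(x) = -(10/3)x^4 + 28x^3 + 7/2

θ f = -(10/3)x^5 + 28x^4 + (7/2)x
D θ f = -(50/3)x^4 + 112x^3 + 7/2
D f = -(10/3)x^4 + 28x^3 + 7/2
θ D f = -(40/3)x^4 + 84x^3
[D, θ] f = -(10/3)x^4 + 28x^3 + 7/2


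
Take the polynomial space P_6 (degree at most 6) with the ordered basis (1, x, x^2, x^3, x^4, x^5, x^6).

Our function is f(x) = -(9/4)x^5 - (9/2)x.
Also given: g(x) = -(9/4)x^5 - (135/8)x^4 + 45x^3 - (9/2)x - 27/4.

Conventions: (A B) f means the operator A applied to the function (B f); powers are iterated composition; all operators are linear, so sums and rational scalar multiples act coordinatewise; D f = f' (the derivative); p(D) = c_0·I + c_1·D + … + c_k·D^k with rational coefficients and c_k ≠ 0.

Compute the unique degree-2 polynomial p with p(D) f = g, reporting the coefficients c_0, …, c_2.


p(D) = I + (3/2)·D − D^2, i.e. c_0 = 1, c_1 = 3/2, c_2 = -1

D^0 f = -(9/4)x^5 - (9/2)x
D^1 f = -(45/4)x^4 - 9/2
D^2 f = -45x^3
matching coefficients of g against c_0 f + c_1 Df + … from the top degree down determines the c_i
solution: c_0 = 1, c_1 = 3/2, c_2 = -1


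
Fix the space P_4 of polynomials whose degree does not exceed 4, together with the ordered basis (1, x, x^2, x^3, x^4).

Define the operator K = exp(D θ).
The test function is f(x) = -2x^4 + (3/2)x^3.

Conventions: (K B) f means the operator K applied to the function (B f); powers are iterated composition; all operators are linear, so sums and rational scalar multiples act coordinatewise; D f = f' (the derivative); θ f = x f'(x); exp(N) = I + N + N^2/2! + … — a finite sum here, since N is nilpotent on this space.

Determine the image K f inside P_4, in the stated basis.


the image equals g(x) = -2x^4 - (61/2)x^3 - (261/2)x^2 - 165x - 39

order-1 term: -32x^3 + (27/2)x^2
order-2 term: -144x^2 + 27x
order-3 term: -192x + 9
order-4 term: -48
the series for exp(D θ) f terminates at order 4
exp(D θ) f = -2x^4 - (61/2)x^3 - (261/2)x^2 - 165x - 39


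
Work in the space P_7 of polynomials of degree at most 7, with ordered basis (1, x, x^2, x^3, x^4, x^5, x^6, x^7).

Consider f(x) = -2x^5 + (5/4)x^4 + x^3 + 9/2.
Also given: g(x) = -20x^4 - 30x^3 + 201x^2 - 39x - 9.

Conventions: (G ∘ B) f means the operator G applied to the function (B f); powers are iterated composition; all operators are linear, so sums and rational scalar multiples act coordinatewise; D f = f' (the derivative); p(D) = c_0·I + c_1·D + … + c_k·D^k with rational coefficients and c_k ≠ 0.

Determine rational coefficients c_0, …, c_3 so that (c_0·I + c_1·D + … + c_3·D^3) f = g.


D^0 f = -2x^5 + (5/4)x^4 + x^3 + 9/2
D^1 f = -10x^4 + 5x^3 + 3x^2
D^2 f = -40x^3 + 15x^2 + 6x
D^3 f = -120x^2 + 30x + 6
matching coefficients of g against c_0 f + c_1 Df + … from the top degree down determines the c_i
solution: c_0 = 0, c_1 = 2, c_2 = 1, c_3 = -3/2

c_0 = 0, c_1 = 2, c_2 = 1, c_3 = -3/2


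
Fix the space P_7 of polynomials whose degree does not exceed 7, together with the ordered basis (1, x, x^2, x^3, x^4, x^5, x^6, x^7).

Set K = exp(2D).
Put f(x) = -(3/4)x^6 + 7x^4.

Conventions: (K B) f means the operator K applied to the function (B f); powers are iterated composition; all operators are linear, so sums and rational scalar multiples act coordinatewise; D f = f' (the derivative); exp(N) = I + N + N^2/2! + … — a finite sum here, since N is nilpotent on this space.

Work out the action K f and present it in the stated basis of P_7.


order-1 term: -9x^5 + 56x^3
order-2 term: -45x^4 + 168x^2
order-3 term: -120x^3 + 224x
order-4 term: -180x^2 + 112
order-5 term: -144x
order-6 term: -48
the series for exp(2D) f terminates at order 6
exp(2D) f = -(3/4)x^6 - 9x^5 - 38x^4 - 64x^3 - 12x^2 + 80x + 64

g(x) = -(3/4)x^6 - 9x^5 - 38x^4 - 64x^3 - 12x^2 + 80x + 64


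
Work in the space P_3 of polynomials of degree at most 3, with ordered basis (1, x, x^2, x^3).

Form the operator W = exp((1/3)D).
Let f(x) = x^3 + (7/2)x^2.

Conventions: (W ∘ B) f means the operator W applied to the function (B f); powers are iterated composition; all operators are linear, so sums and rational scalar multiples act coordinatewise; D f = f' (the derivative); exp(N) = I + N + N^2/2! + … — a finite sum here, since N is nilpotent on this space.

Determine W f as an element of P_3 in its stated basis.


order-1 term: x^2 + (7/3)x
order-2 term: (1/3)x + 7/18
order-3 term: 1/27
the series for exp((1/3)D) f terminates at order 3
exp((1/3)D) f = x^3 + (9/2)x^2 + (8/3)x + 23/54

g(x) = x^3 + (9/2)x^2 + (8/3)x + 23/54


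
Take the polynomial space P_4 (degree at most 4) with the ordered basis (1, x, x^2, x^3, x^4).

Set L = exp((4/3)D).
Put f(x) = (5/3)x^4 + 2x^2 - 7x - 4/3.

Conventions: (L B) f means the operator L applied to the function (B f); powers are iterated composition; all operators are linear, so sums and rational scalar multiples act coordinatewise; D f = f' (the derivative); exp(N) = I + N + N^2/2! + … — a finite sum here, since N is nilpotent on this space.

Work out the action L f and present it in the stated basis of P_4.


order-1 term: (80/9)x^3 + (16/3)x - 28/3
order-2 term: (160/9)x^2 + 32/9
order-3 term: (1280/81)x
order-4 term: 1280/243
the series for exp((4/3)D) f terminates at order 4
exp((4/3)D) f = (5/3)x^4 + (80/9)x^3 + (178/9)x^2 + (1145/81)x - 448/243

g(x) = (5/3)x^4 + (80/9)x^3 + (178/9)x^2 + (1145/81)x - 448/243


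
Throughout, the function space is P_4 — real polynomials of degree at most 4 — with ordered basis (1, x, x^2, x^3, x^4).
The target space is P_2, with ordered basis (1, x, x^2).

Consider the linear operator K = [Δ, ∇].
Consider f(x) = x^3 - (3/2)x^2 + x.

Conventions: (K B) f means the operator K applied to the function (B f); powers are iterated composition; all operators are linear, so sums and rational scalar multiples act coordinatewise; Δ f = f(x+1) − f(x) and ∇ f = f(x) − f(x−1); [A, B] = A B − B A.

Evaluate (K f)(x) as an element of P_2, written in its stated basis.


∇ f = 3x^2 - 6x + 7/2
Δ ∇ f = 6x - 3
Δ f = 3x^2 + 1/2
∇ Δ f = 6x - 3
[Δ, ∇] f = 0

the result is g(x) = 0


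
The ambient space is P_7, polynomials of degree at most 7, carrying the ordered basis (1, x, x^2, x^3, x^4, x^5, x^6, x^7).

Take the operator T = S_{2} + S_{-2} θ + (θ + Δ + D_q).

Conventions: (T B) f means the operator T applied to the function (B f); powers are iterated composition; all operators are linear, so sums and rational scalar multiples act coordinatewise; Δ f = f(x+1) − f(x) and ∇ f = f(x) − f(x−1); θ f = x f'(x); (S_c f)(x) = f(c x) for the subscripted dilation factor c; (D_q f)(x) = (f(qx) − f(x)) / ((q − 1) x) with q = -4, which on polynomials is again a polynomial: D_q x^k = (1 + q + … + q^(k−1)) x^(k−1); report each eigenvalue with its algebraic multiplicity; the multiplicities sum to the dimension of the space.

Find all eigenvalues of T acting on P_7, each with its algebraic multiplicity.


λ = -761 (multiplicity 1), λ = -123 (multiplicity 1), λ = -13 (multiplicity 1), λ = 1 (multiplicity 2), λ = 14 (multiplicity 1), λ = 84 (multiplicity 1), λ = 454 (multiplicity 1)

image of 1: 1
image of x: x + 2
image of x^2: 14x^2 - x + 1
image of x^3: -13x^3 + 16x^2 + 3x + 1
image of x^4: 84x^4 - 47x^3 + 6x^2 + 4x + 1
image of x^5: -123x^5 + 210x^4 + 10x^3 + 10x^2 + 5x + 1
image of x^6: 454x^6 - 813x^5 + 15x^4 + 20x^3 + 15x^2 + 6x + 1
image of x^7: -761x^7 + 3284x^6 + 21x^5 + 35x^4 + 35x^3 + 21x^2 + 7x + 1
the matrix is upper triangular; its diagonal is (1, 1, 14, -13, 84, -123, 454, -761)
for a triangular matrix the eigenvalues are the diagonal entries, with algebraic multiplicity their repetition count
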